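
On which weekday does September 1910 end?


September 1910 has 30 days
Anchor: Jan 1, 1910. With p = 1910 - 1 = 1909: (p + p//4 - p//100 + p//400) mod 7 = (1909 + 477 - 19 + 4) mod 7 = 2371 mod 7 = 5 -> Saturday (Mon=0 ... Sun=6)
Days before September (Jan-Aug): 243; September 1 index = (5 + 243) mod 7 = 3 -> Thursday
Last day offset: 30 - 1 = 29 days
Weekday index = (3 + 29) mod 7 = 4

Friday, September 30


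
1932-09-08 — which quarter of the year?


Month: September (month 9)
Q1: Jan-Mar, Q2: Apr-Jun, Q3: Jul-Sep, Q4: Oct-Dec

Q3


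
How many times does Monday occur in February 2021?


February 2021 has 28 days
Anchor: Jan 1, 2021. With p = 2021 - 1 = 2020: (p + p//4 - p//100 + p//400) mod 7 = (2020 + 505 - 20 + 5) mod 7 = 2510 mod 7 = 4 -> Friday (Mon=0 ... Sun=6)
Days before February (Jan): 31; February 1 index = (4 + 31) mod 7 = 0 -> Monday
First Monday is February 1
Mondays: 1, 8, 15, 22

4 Mondays


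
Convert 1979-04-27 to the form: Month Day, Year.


ISO 1979-04-27 parses as year=1979, month=04, day=27
Month 4 -> April

April 27, 1979


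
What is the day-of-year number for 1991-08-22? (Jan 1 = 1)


Date: August 22, 1991
Days in months 1 through 7: 212
Plus 22 days in August

Day of year: 234


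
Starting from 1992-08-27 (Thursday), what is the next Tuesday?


Current: Thursday
Target: Tuesday
Days ahead: 5

Next Tuesday: 1992-09-01


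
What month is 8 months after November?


November is month 11
11 + 8 = 19; wrap: 19 - 12 = 7

July


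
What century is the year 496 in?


Century = (year - 1) // 100 + 1
= (496 - 1) // 100 + 1
= 495 // 100 + 1
= 4 + 1

5th century


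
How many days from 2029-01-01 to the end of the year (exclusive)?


Day of year: 1 of 365
Remaining = 365 - 1

364 days


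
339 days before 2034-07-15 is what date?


Start: 2034-07-15, subtract 339 days
Back 15 days from July 15 reaches June 30, 2034 -> 324 left
June 2034 has 30 days -> back to May 31, 2034 -> 294 left
May 2034 has 31 days -> back to April 30, 2034 -> 263 left
April 2034 has 30 days -> back to March 31, 2034 -> 233 left
March 2034 has 31 days -> back to February 28, 2034 -> 202 left
February 2034 has 28 days -> back to January 31, 2034 -> 174 left
January 2034 has 31 days -> back to December 31, 2033 -> 143 left
December 2033 has 31 days -> back to November 30, 2033 -> 112 left
November 2033 has 30 days -> back to October 31, 2033 -> 82 left
October 2033 has 31 days -> back to September 30, 2033 -> 51 left
September 2033 has 30 days -> back to August 31, 2033 -> 21 left
August 2033: 31 - 21 = 10 -> lands on August 10

Result: 2033-08-10


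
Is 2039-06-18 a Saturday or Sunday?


Anchor: Jan 1, 2039. With p = 2039 - 1 = 2038: (p + p//4 - p//100 + p//400) mod 7 = (2038 + 509 - 20 + 5) mod 7 = 2532 mod 7 = 5 -> Saturday (Mon=0 ... Sun=6)
Day of year: 169; offset = 168
Weekday index = (5 + 168) mod 7 = 5 -> Saturday
Weekend days: Saturday, Sunday

Yes


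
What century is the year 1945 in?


Century = (year - 1) // 100 + 1
= (1945 - 1) // 100 + 1
= 1944 // 100 + 1
= 19 + 1

20th century


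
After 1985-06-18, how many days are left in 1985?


Day of year: 169 of 365
Remaining = 365 - 169

196 days


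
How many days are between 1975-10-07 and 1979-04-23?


From 1975-10-07 to 1979-04-23
1975-10-07: days before October = 31 + 28 + 31 + 30 + 31 + 30 + 31 + 31 + 30 = 273 (1975 is not a leap year); day of year = 273 + 7 = 280
1979-04-23: days before April = 31 + 28 + 31 = 90 (1979 is not a leap year); day of year = 90 + 23 = 113
Rest of 1975: 365 - 280 = 85
Full years 1976 (366), 1977 (365), 1978 (365): 1096
Total = 85 + 1096 + 113 = 1294

1294 days


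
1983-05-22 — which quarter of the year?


Month: May (month 5)
Q1: Jan-Mar, Q2: Apr-Jun, Q3: Jul-Sep, Q4: Oct-Dec

Q2


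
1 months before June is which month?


June is month 6
6 - 1 = 5

May


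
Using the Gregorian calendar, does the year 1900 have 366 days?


Gregorian leap year rule: divisible by 4, but not by 100, unless also by 400.
1900 is divisible by 100 but not 400 -> not a leap year

No


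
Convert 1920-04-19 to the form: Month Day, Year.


ISO 1920-04-19 parses as year=1920, month=04, day=19
Month 4 -> April

April 19, 1920


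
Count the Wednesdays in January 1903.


January 1903 has 31 days
Anchor: Jan 1, 1903. With p = 1903 - 1 = 1902: (p + p//4 - p//100 + p//400) mod 7 = (1902 + 475 - 19 + 4) mod 7 = 2362 mod 7 = 3 -> Thursday (Mon=0 ... Sun=6)
January 1 is the anchor itself -> Thursday
First Wednesday is January 7
Wednesdays: 7, 14, 21, 28

4 Wednesdays


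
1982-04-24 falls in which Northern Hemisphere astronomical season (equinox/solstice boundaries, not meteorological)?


Date: April 24
Astronomical Spring (approx.; exact equinox/solstice day varies by year): March 20 to June 20
April 24 falls within the Spring window

Spring


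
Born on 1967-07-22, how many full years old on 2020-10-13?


Birth: 1967-07-22
Reference: 2020-10-13
Year difference: 2020 - 1967 = 53

53 years old


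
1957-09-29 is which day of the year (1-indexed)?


Date: September 29, 1957
Days in months 1 through 8: 243
Plus 29 days in September

Day of year: 272


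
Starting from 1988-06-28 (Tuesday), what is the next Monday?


Current: Tuesday
Target: Monday
Days ahead: 6

Next Monday: 1988-07-04


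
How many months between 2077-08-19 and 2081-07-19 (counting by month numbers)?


From August 2077 to July 2081
4 years * 12 = 48 months, minus 1 month = 47

47 months


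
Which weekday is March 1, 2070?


Target: March 1, 2070
Anchor: Jan 1, 2070. With p = 2070 - 1 = 2069: (p + p//4 - p//100 + p//400) mod 7 = (2069 + 517 - 20 + 5) mod 7 = 2571 mod 7 = 2 -> Wednesday (Mon=0 ... Sun=6)
Days before March (Jan-Feb): 59 days
Weekday index = (2 + 59) mod 7 = 5

Saturday


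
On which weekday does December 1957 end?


December 1957 has 31 days
Anchor: Jan 1, 1957. With p = 1957 - 1 = 1956: (p + p//4 - p//100 + p//400) mod 7 = (1956 + 489 - 19 + 4) mod 7 = 2430 mod 7 = 1 -> Tuesday (Mon=0 ... Sun=6)
Days before December (Jan-Nov): 334; December 1 index = (1 + 334) mod 7 = 6 -> Sunday
Last day offset: 31 - 1 = 30 days
Weekday index = (6 + 30) mod 7 = 1

Tuesday, December 31


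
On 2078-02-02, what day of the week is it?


Date: February 2, 2078
Anchor: Jan 1, 2078. With p = 2078 - 1 = 2077: (p + p//4 - p//100 + p//400) mod 7 = (2077 + 519 - 20 + 5) mod 7 = 2581 mod 7 = 5 -> Saturday (Mon=0 ... Sun=6)
Days before February (Jan): 31; offset = 31 + 2 - 1 = 32
Weekday index = (5 + 32) mod 7 = 2

Day of the week: Wednesday


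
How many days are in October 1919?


October 1919

31 days


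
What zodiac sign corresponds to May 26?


Date: May 26
Conventional tropical zodiac dates: Gemini from May 21 onward; Cancer starts June 21
May 26 falls within the Gemini range

Gemini


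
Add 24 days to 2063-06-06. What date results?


Start: 2063-06-06, add 24 days
June 2063 has 30 days; 6 + 24 = 30 stays within June

Result: 2063-06-30


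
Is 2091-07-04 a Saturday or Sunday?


Anchor: Jan 1, 2091. With p = 2091 - 1 = 2090: (p + p//4 - p//100 + p//400) mod 7 = (2090 + 522 - 20 + 5) mod 7 = 2597 mod 7 = 0 -> Monday (Mon=0 ... Sun=6)
Day of year: 185; offset = 184
Weekday index = (0 + 184) mod 7 = 2 -> Wednesday
Weekend days: Saturday, Sunday

No


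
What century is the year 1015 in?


Century = (year - 1) // 100 + 1
= (1015 - 1) // 100 + 1
= 1014 // 100 + 1
= 10 + 1

11th century


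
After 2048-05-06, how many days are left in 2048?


Day of year: 127 of 366
Remaining = 366 - 127

239 days


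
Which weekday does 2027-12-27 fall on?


Date: December 27, 2027
Anchor: Jan 1, 2027. With p = 2027 - 1 = 2026: (p + p//4 - p//100 + p//400) mod 7 = (2026 + 506 - 20 + 5) mod 7 = 2517 mod 7 = 4 -> Friday (Mon=0 ... Sun=6)
Days before December (Jan-Nov): 334; offset = 334 + 27 - 1 = 360
Weekday index = (4 + 360) mod 7 = 0

Day of the week: Monday


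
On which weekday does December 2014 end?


December 2014 has 31 days
Anchor: Jan 1, 2014. With p = 2014 - 1 = 2013: (p + p//4 - p//100 + p//400) mod 7 = (2013 + 503 - 20 + 5) mod 7 = 2501 mod 7 = 2 -> Wednesday (Mon=0 ... Sun=6)
Days before December (Jan-Nov): 334; December 1 index = (2 + 334) mod 7 = 0 -> Monday
Last day offset: 31 - 1 = 30 days
Weekday index = (0 + 30) mod 7 = 2

Wednesday, December 31


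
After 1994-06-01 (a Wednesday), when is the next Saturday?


Current: Wednesday
Target: Saturday
Days ahead: 3

Next Saturday: 1994-06-04


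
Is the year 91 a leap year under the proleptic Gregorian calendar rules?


Gregorian leap year rule: divisible by 4, but not by 100, unless also by 400.
91 is not divisible by 4 -> not a leap year

No


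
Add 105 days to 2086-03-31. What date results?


Start: 2086-03-31, add 105 days
March 31 is the last day of March 2086 -> 105 left
April 2086 has 30 days -> 75 left
May 2086 has 31 days -> 44 left
June 2086 has 30 days -> 14 left
July 2086: 14 <= 31 -> lands on July 14

Result: 2086-07-14


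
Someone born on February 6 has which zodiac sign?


Date: February 6
Conventional tropical zodiac dates: Aquarius from January 20 onward; Pisces starts February 19
February 6 falls within the Aquarius range

Aquarius


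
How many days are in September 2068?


September 2068

30 days


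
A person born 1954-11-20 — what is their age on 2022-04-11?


Birth: 1954-11-20
Reference: 2022-04-11
Year difference: 2022 - 1954 = 68
Birthday not yet reached in 2022, subtract 1

67 years old


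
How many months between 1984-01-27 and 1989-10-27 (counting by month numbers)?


From January 1984 to October 1989
5 years * 12 = 60 months, plus 9 months = 69

69 months


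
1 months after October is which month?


October is month 10
10 + 1 = 11

November


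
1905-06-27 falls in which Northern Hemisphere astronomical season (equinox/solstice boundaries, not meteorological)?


Date: June 27
Astronomical Summer (approx.; exact equinox/solstice day varies by year): June 21 to September 21
June 27 falls within the Summer window

Summer


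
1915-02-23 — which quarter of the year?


Month: February (month 2)
Q1: Jan-Mar, Q2: Apr-Jun, Q3: Jul-Sep, Q4: Oct-Dec

Q1


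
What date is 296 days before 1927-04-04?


Start: 1927-04-04, subtract 296 days
Back 4 days from April 4 reaches March 31, 1927 -> 292 left
March 1927 has 31 days -> back to February 28, 1927 -> 261 left
February 1927 has 28 days -> back to January 31, 1927 -> 233 left
January 1927 has 31 days -> back to December 31, 1926 -> 202 left
December 1926 has 31 days -> back to November 30, 1926 -> 171 left
November 1926 has 30 days -> back to October 31, 1926 -> 141 left
October 1926 has 31 days -> back to September 30, 1926 -> 110 left
September 1926 has 30 days -> back to August 31, 1926 -> 80 left
August 1926 has 31 days -> back to July 31, 1926 -> 49 left
July 1926 has 31 days -> back to June 30, 1926 -> 18 left
June 1926: 30 - 18 = 12 -> lands on June 12

Result: 1926-06-12


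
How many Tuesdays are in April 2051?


April 2051 has 30 days
Anchor: Jan 1, 2051. With p = 2051 - 1 = 2050: (p + p//4 - p//100 + p//400) mod 7 = (2050 + 512 - 20 + 5) mod 7 = 2547 mod 7 = 6 -> Sunday (Mon=0 ... Sun=6)
Days before April (Jan-Mar): 90; April 1 index = (6 + 90) mod 7 = 5 -> Saturday
First Tuesday is April 4
Tuesdays: 4, 11, 18, 25

4 Tuesdays


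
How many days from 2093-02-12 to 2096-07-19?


From 2093-02-12 to 2096-07-19
2093-02-12: days before February = 31; day of year = 31 + 12 = 43
2096-07-19: days before July = 31 + 29 + 31 + 30 + 31 + 30 = 182 (2096 is a leap year); day of year = 182 + 19 = 201
Rest of 2093: 365 - 43 = 322
Full years 2094 (365), 2095 (365): 730
Total = 322 + 730 + 201 = 1253

1253 days


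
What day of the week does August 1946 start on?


Target: August 1, 1946
Anchor: Jan 1, 1946. With p = 1946 - 1 = 1945: (p + p//4 - p//100 + p//400) mod 7 = (1945 + 486 - 19 + 4) mod 7 = 2416 mod 7 = 1 -> Tuesday (Mon=0 ... Sun=6)
Days before August (Jan-Jul): 212 days
Weekday index = (1 + 212) mod 7 = 3

Thursday


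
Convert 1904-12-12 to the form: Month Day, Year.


ISO 1904-12-12 parses as year=1904, month=12, day=12
Month 12 -> December

December 12, 1904


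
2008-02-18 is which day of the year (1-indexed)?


Date: February 18, 2008
Days in months 1 through 1: 31
Plus 18 days in February

Day of year: 49


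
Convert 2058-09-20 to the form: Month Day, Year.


ISO 2058-09-20 parses as year=2058, month=09, day=20
Month 9 -> September

September 20, 2058


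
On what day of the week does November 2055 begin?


Target: November 1, 2055
Anchor: Jan 1, 2055. With p = 2055 - 1 = 2054: (p + p//4 - p//100 + p//400) mod 7 = (2054 + 513 - 20 + 5) mod 7 = 2552 mod 7 = 4 -> Friday (Mon=0 ... Sun=6)
Days before November (Jan-Oct): 304 days
Weekday index = (4 + 304) mod 7 = 0

Monday


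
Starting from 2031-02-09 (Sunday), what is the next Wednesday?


Current: Sunday
Target: Wednesday
Days ahead: 3

Next Wednesday: 2031-02-12


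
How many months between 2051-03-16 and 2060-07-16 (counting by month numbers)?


From March 2051 to July 2060
9 years * 12 = 108 months, plus 4 months = 112

112 months


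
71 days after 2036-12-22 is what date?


Start: 2036-12-22, add 71 days
December 2036 has 31 days: 31 - 22 = 9 days to December 31 -> 62 left
January 2037 has 31 days -> 31 left
February 2037 has 28 days -> 3 left
March 2037: 3 <= 31 -> lands on March 3

Result: 2037-03-03


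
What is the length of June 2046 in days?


June 2046

30 days


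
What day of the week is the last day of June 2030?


June 2030 has 30 days
Anchor: Jan 1, 2030. With p = 2030 - 1 = 2029: (p + p//4 - p//100 + p//400) mod 7 = (2029 + 507 - 20 + 5) mod 7 = 2521 mod 7 = 1 -> Tuesday (Mon=0 ... Sun=6)
Days before June (Jan-May): 151; June 1 index = (1 + 151) mod 7 = 5 -> Saturday
Last day offset: 30 - 1 = 29 days
Weekday index = (5 + 29) mod 7 = 6

Sunday, June 30


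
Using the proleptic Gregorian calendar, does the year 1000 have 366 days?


Gregorian leap year rule: divisible by 4, but not by 100, unless also by 400.
1000 is divisible by 100 but not 400 -> not a leap year

No


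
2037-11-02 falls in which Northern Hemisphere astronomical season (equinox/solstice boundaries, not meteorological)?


Date: November 2
Astronomical Autumn (approx.; exact equinox/solstice day varies by year): September 22 to December 20
November 2 falls within the Autumn window

Autumn


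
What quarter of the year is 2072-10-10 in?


Month: October (month 10)
Q1: Jan-Mar, Q2: Apr-Jun, Q3: Jul-Sep, Q4: Oct-Dec

Q4


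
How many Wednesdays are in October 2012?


October 2012 has 31 days
Anchor: Jan 1, 2012. With p = 2012 - 1 = 2011: (p + p//4 - p//100 + p//400) mod 7 = (2011 + 502 - 20 + 5) mod 7 = 2498 mod 7 = 6 -> Sunday (Mon=0 ... Sun=6)
Days before October (Jan-Sep): 274; October 1 index = (6 + 274) mod 7 = 0 -> Monday
First Wednesday is October 3
Wednesdays: 3, 10, 17, 24, 31

5 Wednesdays


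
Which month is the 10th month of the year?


Month 10 of 12

October


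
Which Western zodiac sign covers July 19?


Date: July 19
Conventional tropical zodiac dates: Cancer from June 21 onward; Leo starts July 23
July 19 falls within the Cancer range

Cancer


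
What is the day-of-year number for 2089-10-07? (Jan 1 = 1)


Date: October 7, 2089
Days in months 1 through 9: 273
Plus 7 days in October

Day of year: 280


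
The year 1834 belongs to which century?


Century = (year - 1) // 100 + 1
= (1834 - 1) // 100 + 1
= 1833 // 100 + 1
= 18 + 1

19th century


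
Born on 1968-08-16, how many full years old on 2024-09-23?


Birth: 1968-08-16
Reference: 2024-09-23
Year difference: 2024 - 1968 = 56

56 years old


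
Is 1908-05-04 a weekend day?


Anchor: Jan 1, 1908. With p = 1908 - 1 = 1907: (p + p//4 - p//100 + p//400) mod 7 = (1907 + 476 - 19 + 4) mod 7 = 2368 mod 7 = 2 -> Wednesday (Mon=0 ... Sun=6)
Day of year: 125; offset = 124
Weekday index = (2 + 124) mod 7 = 0 -> Monday
Weekend days: Saturday, Sunday

No


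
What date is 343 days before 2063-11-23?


Start: 2063-11-23, subtract 343 days
Back 23 days from November 23 reaches October 31, 2063 -> 320 left
October 2063 has 31 days -> back to September 30, 2063 -> 289 left
September 2063 has 30 days -> back to August 31, 2063 -> 259 left
August 2063 has 31 days -> back to July 31, 2063 -> 228 left
July 2063 has 31 days -> back to June 30, 2063 -> 197 left
June 2063 has 30 days -> back to May 31, 2063 -> 167 left
May 2063 has 31 days -> back to April 30, 2063 -> 136 left
April 2063 has 30 days -> back to March 31, 2063 -> 106 left
March 2063 has 31 days -> back to February 28, 2063 -> 75 left
February 2063 has 28 days -> back to January 31, 2063 -> 47 left
January 2063 has 31 days -> back to December 31, 2062 -> 16 left
December 2062: 31 - 16 = 15 -> lands on December 15

Result: 2062-12-15


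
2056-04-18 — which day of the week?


Date: April 18, 2056
Anchor: Jan 1, 2056. With p = 2056 - 1 = 2055: (p + p//4 - p//100 + p//400) mod 7 = (2055 + 513 - 20 + 5) mod 7 = 2553 mod 7 = 5 -> Saturday (Mon=0 ... Sun=6)
Days before April (Jan-Mar): 91; offset = 91 + 18 - 1 = 108
Weekday index = (5 + 108) mod 7 = 1

Day of the week: Tuesday


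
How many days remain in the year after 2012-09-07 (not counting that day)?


Day of year: 251 of 366
Remaining = 366 - 251

115 days


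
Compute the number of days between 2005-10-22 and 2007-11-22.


From 2005-10-22 to 2007-11-22
2005-10-22: days before October = 31 + 28 + 31 + 30 + 31 + 30 + 31 + 31 + 30 = 273 (2005 is not a leap year); day of year = 273 + 22 = 295
2007-11-22: days before November = 31 + 28 + 31 + 30 + 31 + 30 + 31 + 31 + 30 + 31 = 304 (2007 is not a leap year); day of year = 304 + 22 = 326
Rest of 2005: 365 - 295 = 70
Full years 2006 (365): 365
Total = 70 + 365 + 326 = 761

761 days


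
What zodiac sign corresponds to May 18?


Date: May 18
Conventional tropical zodiac dates: Taurus from April 20 onward; Gemini starts May 21
May 18 falls within the Taurus range

Taurus


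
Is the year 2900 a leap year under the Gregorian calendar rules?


Gregorian leap year rule: divisible by 4, but not by 100, unless also by 400.
2900 is divisible by 100 but not 400 -> not a leap year

No


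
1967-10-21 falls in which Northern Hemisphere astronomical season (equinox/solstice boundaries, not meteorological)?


Date: October 21
Astronomical Autumn (approx.; exact equinox/solstice day varies by year): September 22 to December 20
October 21 falls within the Autumn window

Autumn


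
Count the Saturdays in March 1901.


March 1901 has 31 days
Anchor: Jan 1, 1901. With p = 1901 - 1 = 1900: (p + p//4 - p//100 + p//400) mod 7 = (1900 + 475 - 19 + 4) mod 7 = 2360 mod 7 = 1 -> Tuesday (Mon=0 ... Sun=6)
Days before March (Jan-Feb): 59; March 1 index = (1 + 59) mod 7 = 4 -> Friday
First Saturday is March 2
Saturdays: 2, 9, 16, 23, 30

5 Saturdays


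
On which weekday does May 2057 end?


May 2057 has 31 days
Anchor: Jan 1, 2057. With p = 2057 - 1 = 2056: (p + p//4 - p//100 + p//400) mod 7 = (2056 + 514 - 20 + 5) mod 7 = 2555 mod 7 = 0 -> Monday (Mon=0 ... Sun=6)
Days before May (Jan-Apr): 120; May 1 index = (0 + 120) mod 7 = 1 -> Tuesday
Last day offset: 31 - 1 = 30 days
Weekday index = (1 + 30) mod 7 = 3

Thursday, May 31


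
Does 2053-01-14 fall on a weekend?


Anchor: Jan 1, 2053. With p = 2053 - 1 = 2052: (p + p//4 - p//100 + p//400) mod 7 = (2052 + 513 - 20 + 5) mod 7 = 2550 mod 7 = 2 -> Wednesday (Mon=0 ... Sun=6)
Day of year: 14; offset = 13
Weekday index = (2 + 13) mod 7 = 1 -> Tuesday
Weekend days: Saturday, Sunday

No


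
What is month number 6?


Month 6 of 12

June


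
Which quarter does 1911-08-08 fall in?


Month: August (month 8)
Q1: Jan-Mar, Q2: Apr-Jun, Q3: Jul-Sep, Q4: Oct-Dec

Q3


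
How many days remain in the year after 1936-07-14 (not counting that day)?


Day of year: 196 of 366
Remaining = 366 - 196

170 days


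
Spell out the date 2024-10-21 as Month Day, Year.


ISO 2024-10-21 parses as year=2024, month=10, day=21
Month 10 -> October

October 21, 2024


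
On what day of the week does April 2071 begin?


Target: April 1, 2071
Anchor: Jan 1, 2071. With p = 2071 - 1 = 2070: (p + p//4 - p//100 + p//400) mod 7 = (2070 + 517 - 20 + 5) mod 7 = 2572 mod 7 = 3 -> Thursday (Mon=0 ... Sun=6)
Days before April (Jan-Mar): 90 days
Weekday index = (3 + 90) mod 7 = 2

Wednesday


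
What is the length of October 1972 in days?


October 1972

31 days


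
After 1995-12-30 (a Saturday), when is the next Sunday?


Current: Saturday
Target: Sunday
Days ahead: 1

Next Sunday: 1995-12-31


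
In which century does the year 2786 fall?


Century = (year - 1) // 100 + 1
= (2786 - 1) // 100 + 1
= 2785 // 100 + 1
= 27 + 1

28th century


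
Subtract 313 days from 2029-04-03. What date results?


Start: 2029-04-03, subtract 313 days
Back 3 days from April 3 reaches March 31, 2029 -> 310 left
March 2029 has 31 days -> back to February 28, 2029 -> 279 left
February 2029 has 28 days -> back to January 31, 2029 -> 251 left
January 2029 has 31 days -> back to December 31, 2028 -> 220 left
December 2028 has 31 days -> back to November 30, 2028 -> 189 left
November 2028 has 30 days -> back to October 31, 2028 -> 159 left
October 2028 has 31 days -> back to September 30, 2028 -> 128 left
September 2028 has 30 days -> back to August 31, 2028 -> 98 left
August 2028 has 31 days -> back to July 31, 2028 -> 67 left
July 2028 has 31 days -> back to June 30, 2028 -> 36 left
June 2028 has 30 days -> back to May 31, 2028 -> 6 left
May 2028: 31 - 6 = 25 -> lands on May 25

Result: 2028-05-25


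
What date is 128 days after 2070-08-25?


Start: 2070-08-25, add 128 days
August 2070 has 31 days: 31 - 25 = 6 days to August 31 -> 122 left
September 2070 has 30 days -> 92 left
October 2070 has 31 days -> 61 left
November 2070 has 30 days -> 31 left
December 2070: 31 <= 31 -> lands on December 31

Result: 2070-12-31


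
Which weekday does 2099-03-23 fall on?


Date: March 23, 2099
Anchor: Jan 1, 2099. With p = 2099 - 1 = 2098: (p + p//4 - p//100 + p//400) mod 7 = (2098 + 524 - 20 + 5) mod 7 = 2607 mod 7 = 3 -> Thursday (Mon=0 ... Sun=6)
Days before March (Jan-Feb): 59; offset = 59 + 23 - 1 = 81
Weekday index = (3 + 81) mod 7 = 0

Day of the week: Monday


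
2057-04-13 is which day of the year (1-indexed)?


Date: April 13, 2057
Days in months 1 through 3: 90
Plus 13 days in April

Day of year: 103


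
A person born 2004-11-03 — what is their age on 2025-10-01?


Birth: 2004-11-03
Reference: 2025-10-01
Year difference: 2025 - 2004 = 21
Birthday not yet reached in 2025, subtract 1

20 years old


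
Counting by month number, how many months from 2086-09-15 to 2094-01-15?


From September 2086 to January 2094
8 years * 12 = 96 months, minus 8 months = 88

88 months


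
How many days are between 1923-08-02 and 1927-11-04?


From 1923-08-02 to 1927-11-04
1923-08-02: days before August = 31 + 28 + 31 + 30 + 31 + 30 + 31 = 212 (1923 is not a leap year); day of year = 212 + 2 = 214
1927-11-04: days before November = 31 + 28 + 31 + 30 + 31 + 30 + 31 + 31 + 30 + 31 = 304 (1927 is not a leap year); day of year = 304 + 4 = 308
Rest of 1923: 365 - 214 = 151
Full years 1924 (366), 1925 (365), 1926 (365): 1096
Total = 151 + 1096 + 308 = 1555

1555 days


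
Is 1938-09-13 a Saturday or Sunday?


Anchor: Jan 1, 1938. With p = 1938 - 1 = 1937: (p + p//4 - p//100 + p//400) mod 7 = (1937 + 484 - 19 + 4) mod 7 = 2406 mod 7 = 5 -> Saturday (Mon=0 ... Sun=6)
Day of year: 256; offset = 255
Weekday index = (5 + 255) mod 7 = 1 -> Tuesday
Weekend days: Saturday, Sunday

No


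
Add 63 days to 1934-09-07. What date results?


Start: 1934-09-07, add 63 days
September 1934 has 30 days: 30 - 7 = 23 days to September 30 -> 40 left
October 1934 has 31 days -> 9 left
November 1934: 9 <= 30 -> lands on November 9

Result: 1934-11-09


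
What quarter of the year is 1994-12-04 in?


Month: December (month 12)
Q1: Jan-Mar, Q2: Apr-Jun, Q3: Jul-Sep, Q4: Oct-Dec

Q4


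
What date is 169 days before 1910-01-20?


Start: 1910-01-20, subtract 169 days
Back 20 days from January 20 reaches December 31, 1909 -> 149 left
December 1909 has 31 days -> back to November 30, 1909 -> 118 left
November 1909 has 30 days -> back to October 31, 1909 -> 88 left
October 1909 has 31 days -> back to September 30, 1909 -> 57 left
September 1909 has 30 days -> back to August 31, 1909 -> 27 left
August 1909: 31 - 27 = 4 -> lands on August 4

Result: 1909-08-04


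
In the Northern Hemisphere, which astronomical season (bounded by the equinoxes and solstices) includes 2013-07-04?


Date: July 4
Astronomical Summer (approx.; exact equinox/solstice day varies by year): June 21 to September 21
July 4 falls within the Summer window

Summer


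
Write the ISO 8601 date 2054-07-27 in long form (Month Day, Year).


ISO 2054-07-27 parses as year=2054, month=07, day=27
Month 7 -> July

July 27, 2054


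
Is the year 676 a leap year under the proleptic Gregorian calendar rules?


Gregorian leap year rule: divisible by 4, but not by 100, unless also by 400.
676 is divisible by 4 but not 100 -> leap year

Yes


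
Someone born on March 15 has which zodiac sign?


Date: March 15
Conventional tropical zodiac dates: Pisces from February 19 onward; Aries starts March 21
March 15 falls within the Pisces range

Pisces


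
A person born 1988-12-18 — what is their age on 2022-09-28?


Birth: 1988-12-18
Reference: 2022-09-28
Year difference: 2022 - 1988 = 34
Birthday not yet reached in 2022, subtract 1

33 years old


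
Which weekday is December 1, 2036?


Target: December 1, 2036
Anchor: Jan 1, 2036. With p = 2036 - 1 = 2035: (p + p//4 - p//100 + p//400) mod 7 = (2035 + 508 - 20 + 5) mod 7 = 2528 mod 7 = 1 -> Tuesday (Mon=0 ... Sun=6)
Days before December (Jan-Nov): 335 days
Weekday index = (1 + 335) mod 7 = 0

Monday


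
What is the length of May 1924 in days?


May 1924

31 days


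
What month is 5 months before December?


December is month 12
12 - 5 = 7

July


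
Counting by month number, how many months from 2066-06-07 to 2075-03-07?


From June 2066 to March 2075
9 years * 12 = 108 months, minus 3 months = 105

105 months


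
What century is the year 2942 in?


Century = (year - 1) // 100 + 1
= (2942 - 1) // 100 + 1
= 2941 // 100 + 1
= 29 + 1

30th century


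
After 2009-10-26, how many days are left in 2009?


Day of year: 299 of 365
Remaining = 365 - 299

66 days


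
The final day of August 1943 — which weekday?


August 1943 has 31 days
Anchor: Jan 1, 1943. With p = 1943 - 1 = 1942: (p + p//4 - p//100 + p//400) mod 7 = (1942 + 485 - 19 + 4) mod 7 = 2412 mod 7 = 4 -> Friday (Mon=0 ... Sun=6)
Days before August (Jan-Jul): 212; August 1 index = (4 + 212) mod 7 = 6 -> Sunday
Last day offset: 31 - 1 = 30 days
Weekday index = (6 + 30) mod 7 = 1

Tuesday, August 31


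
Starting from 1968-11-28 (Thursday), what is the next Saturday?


Current: Thursday
Target: Saturday
Days ahead: 2

Next Saturday: 1968-11-30


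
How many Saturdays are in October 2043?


October 2043 has 31 days
Anchor: Jan 1, 2043. With p = 2043 - 1 = 2042: (p + p//4 - p//100 + p//400) mod 7 = (2042 + 510 - 20 + 5) mod 7 = 2537 mod 7 = 3 -> Thursday (Mon=0 ... Sun=6)
Days before October (Jan-Sep): 273; October 1 index = (3 + 273) mod 7 = 3 -> Thursday
First Saturday is October 3
Saturdays: 3, 10, 17, 24, 31

5 Saturdays


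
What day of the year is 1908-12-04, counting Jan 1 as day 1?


Date: December 4, 1908
Days in months 1 through 11: 335
Plus 4 days in December

Day of year: 339


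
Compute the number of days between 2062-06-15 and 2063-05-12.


From 2062-06-15 to 2063-05-12
2062-06-15: days before June = 31 + 28 + 31 + 30 + 31 = 151 (2062 is not a leap year); day of year = 151 + 15 = 166
2063-05-12: days before May = 31 + 28 + 31 + 30 = 120 (2063 is not a leap year); day of year = 120 + 12 = 132
Rest of 2062: 365 - 166 = 199
Total = 199 + 132 = 331

331 days


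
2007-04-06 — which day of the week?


Date: April 6, 2007
Anchor: Jan 1, 2007. With p = 2007 - 1 = 2006: (p + p//4 - p//100 + p//400) mod 7 = (2006 + 501 - 20 + 5) mod 7 = 2492 mod 7 = 0 -> Monday (Mon=0 ... Sun=6)
Days before April (Jan-Mar): 90; offset = 90 + 6 - 1 = 95
Weekday index = (0 + 95) mod 7 = 4

Day of the week: Friday


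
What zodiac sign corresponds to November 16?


Date: November 16
Conventional tropical zodiac dates: Scorpio from October 23 onward; Sagittarius starts November 22
November 16 falls within the Scorpio range

Scorpio


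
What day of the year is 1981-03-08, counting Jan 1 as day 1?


Date: March 8, 1981
Days in months 1 through 2: 59
Plus 8 days in March

Day of year: 67


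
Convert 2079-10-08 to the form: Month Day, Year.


ISO 2079-10-08 parses as year=2079, month=10, day=08
Month 10 -> October

October 8, 2079


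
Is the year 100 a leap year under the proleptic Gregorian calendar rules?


Gregorian leap year rule: divisible by 4, but not by 100, unless also by 400.
100 is divisible by 100 but not 400 -> not a leap year

No


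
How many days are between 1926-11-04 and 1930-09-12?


From 1926-11-04 to 1930-09-12
1926-11-04: days before November = 31 + 28 + 31 + 30 + 31 + 30 + 31 + 31 + 30 + 31 = 304 (1926 is not a leap year); day of year = 304 + 4 = 308
1930-09-12: days before September = 31 + 28 + 31 + 30 + 31 + 30 + 31 + 31 = 243 (1930 is not a leap year); day of year = 243 + 12 = 255
Rest of 1926: 365 - 308 = 57
Full years 1927 (365), 1928 (366), 1929 (365): 1096
Total = 57 + 1096 + 255 = 1408

1408 days


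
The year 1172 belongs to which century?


Century = (year - 1) // 100 + 1
= (1172 - 1) // 100 + 1
= 1171 // 100 + 1
= 11 + 1

12th century


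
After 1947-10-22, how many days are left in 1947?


Day of year: 295 of 365
Remaining = 365 - 295

70 days


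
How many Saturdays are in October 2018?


October 2018 has 31 days
Anchor: Jan 1, 2018. With p = 2018 - 1 = 2017: (p + p//4 - p//100 + p//400) mod 7 = (2017 + 504 - 20 + 5) mod 7 = 2506 mod 7 = 0 -> Monday (Mon=0 ... Sun=6)
Days before October (Jan-Sep): 273; October 1 index = (0 + 273) mod 7 = 0 -> Monday
First Saturday is October 6
Saturdays: 6, 13, 20, 27

4 Saturdays


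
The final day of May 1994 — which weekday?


May 1994 has 31 days
Anchor: Jan 1, 1994. With p = 1994 - 1 = 1993: (p + p//4 - p//100 + p//400) mod 7 = (1993 + 498 - 19 + 4) mod 7 = 2476 mod 7 = 5 -> Saturday (Mon=0 ... Sun=6)
Days before May (Jan-Apr): 120; May 1 index = (5 + 120) mod 7 = 6 -> Sunday
Last day offset: 31 - 1 = 30 days
Weekday index = (6 + 30) mod 7 = 1

Tuesday, May 31


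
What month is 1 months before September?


September is month 9
9 - 1 = 8

August


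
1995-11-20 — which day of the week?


Date: November 20, 1995
Anchor: Jan 1, 1995. With p = 1995 - 1 = 1994: (p + p//4 - p//100 + p//400) mod 7 = (1994 + 498 - 19 + 4) mod 7 = 2477 mod 7 = 6 -> Sunday (Mon=0 ... Sun=6)
Days before November (Jan-Oct): 304; offset = 304 + 20 - 1 = 323
Weekday index = (6 + 323) mod 7 = 0

Day of the week: Monday


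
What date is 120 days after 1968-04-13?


Start: 1968-04-13, add 120 days
April 1968 has 30 days: 30 - 13 = 17 days to April 30 -> 103 left
May 1968 has 31 days -> 72 left
June 1968 has 30 days -> 42 left
July 1968 has 31 days -> 11 left
August 1968: 11 <= 31 -> lands on August 11

Result: 1968-08-11


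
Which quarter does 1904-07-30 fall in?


Month: July (month 7)
Q1: Jan-Mar, Q2: Apr-Jun, Q3: Jul-Sep, Q4: Oct-Dec

Q3


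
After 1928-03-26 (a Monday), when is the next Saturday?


Current: Monday
Target: Saturday
Days ahead: 5

Next Saturday: 1928-03-31


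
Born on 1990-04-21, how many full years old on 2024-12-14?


Birth: 1990-04-21
Reference: 2024-12-14
Year difference: 2024 - 1990 = 34

34 years old


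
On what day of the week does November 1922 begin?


Target: November 1, 1922
Anchor: Jan 1, 1922. With p = 1922 - 1 = 1921: (p + p//4 - p//100 + p//400) mod 7 = (1921 + 480 - 19 + 4) mod 7 = 2386 mod 7 = 6 -> Sunday (Mon=0 ... Sun=6)
Days before November (Jan-Oct): 304 days
Weekday index = (6 + 304) mod 7 = 2

Wednesday


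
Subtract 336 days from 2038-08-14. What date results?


Start: 2038-08-14, subtract 336 days
Back 14 days from August 14 reaches July 31, 2038 -> 322 left
July 2038 has 31 days -> back to June 30, 2038 -> 291 left
June 2038 has 30 days -> back to May 31, 2038 -> 261 left
May 2038 has 31 days -> back to April 30, 2038 -> 230 left
April 2038 has 30 days -> back to March 31, 2038 -> 200 left
March 2038 has 31 days -> back to February 28, 2038 -> 169 left
February 2038 has 28 days -> back to January 31, 2038 -> 141 left
January 2038 has 31 days -> back to December 31, 2037 -> 110 left
December 2037 has 31 days -> back to November 30, 2037 -> 79 left
November 2037 has 30 days -> back to October 31, 2037 -> 49 left
October 2037 has 31 days -> back to September 30, 2037 -> 18 left
September 2037: 30 - 18 = 12 -> lands on September 12

Result: 2037-09-12


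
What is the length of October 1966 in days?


October 1966

31 days


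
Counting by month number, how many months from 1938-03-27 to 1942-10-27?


From March 1938 to October 1942
4 years * 12 = 48 months, plus 7 months = 55

55 months


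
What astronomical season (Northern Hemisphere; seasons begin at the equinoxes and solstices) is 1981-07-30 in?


Date: July 30
Astronomical Summer (approx.; exact equinox/solstice day varies by year): June 21 to September 21
July 30 falls within the Summer window

Summer


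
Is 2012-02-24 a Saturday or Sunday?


Anchor: Jan 1, 2012. With p = 2012 - 1 = 2011: (p + p//4 - p//100 + p//400) mod 7 = (2011 + 502 - 20 + 5) mod 7 = 2498 mod 7 = 6 -> Sunday (Mon=0 ... Sun=6)
Day of year: 55; offset = 54
Weekday index = (6 + 54) mod 7 = 4 -> Friday
Weekend days: Saturday, Sunday

No


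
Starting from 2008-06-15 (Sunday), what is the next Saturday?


Current: Sunday
Target: Saturday
Days ahead: 6

Next Saturday: 2008-06-21


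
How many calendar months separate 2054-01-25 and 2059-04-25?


From January 2054 to April 2059
5 years * 12 = 60 months, plus 3 months = 63

63 months


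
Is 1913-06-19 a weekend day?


Anchor: Jan 1, 1913. With p = 1913 - 1 = 1912: (p + p//4 - p//100 + p//400) mod 7 = (1912 + 478 - 19 + 4) mod 7 = 2375 mod 7 = 2 -> Wednesday (Mon=0 ... Sun=6)
Day of year: 170; offset = 169
Weekday index = (2 + 169) mod 7 = 3 -> Thursday
Weekend days: Saturday, Sunday

No


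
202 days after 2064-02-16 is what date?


Start: 2064-02-16, add 202 days
February 2064 has 29 days: 29 - 16 = 13 days to February 29 -> 189 left
March 2064 has 31 days -> 158 left
April 2064 has 30 days -> 128 left
May 2064 has 31 days -> 97 left
June 2064 has 30 days -> 67 left
July 2064 has 31 days -> 36 left
August 2064 has 31 days -> 5 left
September 2064: 5 <= 30 -> lands on September 5

Result: 2064-09-05


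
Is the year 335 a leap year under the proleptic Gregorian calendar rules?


Gregorian leap year rule: divisible by 4, but not by 100, unless also by 400.
335 is not divisible by 4 -> not a leap year

No


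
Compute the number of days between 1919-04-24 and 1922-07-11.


From 1919-04-24 to 1922-07-11
1919-04-24: days before April = 31 + 28 + 31 = 90 (1919 is not a leap year); day of year = 90 + 24 = 114
1922-07-11: days before July = 31 + 28 + 31 + 30 + 31 + 30 = 181 (1922 is not a leap year); day of year = 181 + 11 = 192
Rest of 1919: 365 - 114 = 251
Full years 1920 (366), 1921 (365): 731
Total = 251 + 731 + 192 = 1174

1174 days


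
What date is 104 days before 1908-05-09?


Start: 1908-05-09, subtract 104 days
Back 9 days from May 9 reaches April 30, 1908 -> 95 left
April 1908 has 30 days -> back to March 31, 1908 -> 65 left
March 1908 has 31 days -> back to February 29, 1908 -> 34 left
February 1908 has 29 days -> back to January 31, 1908 -> 5 left
January 1908: 31 - 5 = 26 -> lands on January 26

Result: 1908-01-26


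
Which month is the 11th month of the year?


Month 11 of 12

November


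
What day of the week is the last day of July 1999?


July 1999 has 31 days
Anchor: Jan 1, 1999. With p = 1999 - 1 = 1998: (p + p//4 - p//100 + p//400) mod 7 = (1998 + 499 - 19 + 4) mod 7 = 2482 mod 7 = 4 -> Friday (Mon=0 ... Sun=6)
Days before July (Jan-Jun): 181; July 1 index = (4 + 181) mod 7 = 3 -> Thursday
Last day offset: 31 - 1 = 30 days
Weekday index = (3 + 30) mod 7 = 5

Saturday, July 31


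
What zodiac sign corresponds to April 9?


Date: April 9
Conventional tropical zodiac dates: Aries from March 21 onward; Taurus starts April 20
April 9 falls within the Aries range

Aries


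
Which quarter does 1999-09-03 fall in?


Month: September (month 9)
Q1: Jan-Mar, Q2: Apr-Jun, Q3: Jul-Sep, Q4: Oct-Dec

Q3


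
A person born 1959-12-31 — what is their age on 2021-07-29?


Birth: 1959-12-31
Reference: 2021-07-29
Year difference: 2021 - 1959 = 62
Birthday not yet reached in 2021, subtract 1

61 years old


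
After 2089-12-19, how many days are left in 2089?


Day of year: 353 of 365
Remaining = 365 - 353

12 days


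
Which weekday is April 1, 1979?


Target: April 1, 1979
Anchor: Jan 1, 1979. With p = 1979 - 1 = 1978: (p + p//4 - p//100 + p//400) mod 7 = (1978 + 494 - 19 + 4) mod 7 = 2457 mod 7 = 0 -> Monday (Mon=0 ... Sun=6)
Days before April (Jan-Mar): 90 days
Weekday index = (0 + 90) mod 7 = 6

Sunday


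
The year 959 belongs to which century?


Century = (year - 1) // 100 + 1
= (959 - 1) // 100 + 1
= 958 // 100 + 1
= 9 + 1

10th century


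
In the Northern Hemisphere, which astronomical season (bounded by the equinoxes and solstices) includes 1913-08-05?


Date: August 5
Astronomical Summer (approx.; exact equinox/solstice day varies by year): June 21 to September 21
August 5 falls within the Summer window

Summer


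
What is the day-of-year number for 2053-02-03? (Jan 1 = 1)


Date: February 3, 2053
Days in months 1 through 1: 31
Plus 3 days in February

Day of year: 34


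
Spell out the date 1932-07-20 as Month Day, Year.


ISO 1932-07-20 parses as year=1932, month=07, day=20
Month 7 -> July

July 20, 1932


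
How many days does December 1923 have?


December 1923

31 days


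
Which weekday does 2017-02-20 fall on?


Date: February 20, 2017
Anchor: Jan 1, 2017. With p = 2017 - 1 = 2016: (p + p//4 - p//100 + p//400) mod 7 = (2016 + 504 - 20 + 5) mod 7 = 2505 mod 7 = 6 -> Sunday (Mon=0 ... Sun=6)
Days before February (Jan): 31; offset = 31 + 20 - 1 = 50
Weekday index = (6 + 50) mod 7 = 0

Day of the week: Monday


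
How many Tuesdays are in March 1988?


March 1988 has 31 days
Anchor: Jan 1, 1988. With p = 1988 - 1 = 1987: (p + p//4 - p//100 + p//400) mod 7 = (1987 + 496 - 19 + 4) mod 7 = 2468 mod 7 = 4 -> Friday (Mon=0 ... Sun=6)
Days before March (Jan-Feb): 60; March 1 index = (4 + 60) mod 7 = 1 -> Tuesday
First Tuesday is March 1
Tuesdays: 1, 8, 15, 22, 29

5 Tuesdays


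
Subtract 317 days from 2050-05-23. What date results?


Start: 2050-05-23, subtract 317 days
Back 23 days from May 23 reaches April 30, 2050 -> 294 left
April 2050 has 30 days -> back to March 31, 2050 -> 264 left
March 2050 has 31 days -> back to February 28, 2050 -> 233 left
February 2050 has 28 days -> back to January 31, 2050 -> 205 left
January 2050 has 31 days -> back to December 31, 2049 -> 174 left
December 2049 has 31 days -> back to November 30, 2049 -> 143 left
November 2049 has 30 days -> back to October 31, 2049 -> 113 left
October 2049 has 31 days -> back to September 30, 2049 -> 82 left
September 2049 has 30 days -> back to August 31, 2049 -> 52 left
August 2049 has 31 days -> back to July 31, 2049 -> 21 left
July 2049: 31 - 21 = 10 -> lands on July 10

Result: 2049-07-10
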